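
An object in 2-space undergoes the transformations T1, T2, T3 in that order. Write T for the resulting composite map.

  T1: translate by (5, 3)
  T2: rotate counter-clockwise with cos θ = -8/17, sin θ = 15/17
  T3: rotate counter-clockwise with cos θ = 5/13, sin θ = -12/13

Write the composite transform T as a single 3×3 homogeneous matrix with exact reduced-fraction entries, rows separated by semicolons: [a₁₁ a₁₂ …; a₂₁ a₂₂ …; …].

T1 = [1 0 5; 0 1 3; 0 0 1]
T2·T1 = [-8/17 -15/17 -5; 15/17 -8/17 3; 0 0 1]
T3·…·T1 = [140/221 -171/221 11/13; 171/221 140/221 75/13; 0 0 1]

T = [140/221 -171/221 11/13; 171/221 140/221 75/13; 0 0 1]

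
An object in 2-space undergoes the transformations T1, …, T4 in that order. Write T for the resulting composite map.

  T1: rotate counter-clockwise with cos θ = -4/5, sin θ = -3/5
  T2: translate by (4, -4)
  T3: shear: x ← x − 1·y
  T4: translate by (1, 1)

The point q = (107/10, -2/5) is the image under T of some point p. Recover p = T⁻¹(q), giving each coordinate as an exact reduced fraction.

p = (-5, 1/2)

T1 = [-4/5 3/5 0; -3/5 -4/5 0; 0 0 1]
T2·T1 = [-4/5 3/5 4; -3/5 -4/5 -4; 0 0 1]
T3·…·T1 = [-1/5 7/5 8; -3/5 -4/5 -4; 0 0 1]
T4·…·T1 = [-1/5 7/5 9; -3/5 -4/5 -3; 0 0 1]
det M = 1; M⁻¹ = [-4/5 -7/5 3; 3/5 -1/5 -6; 0 0 1]
M⁻¹ · (107/10, -2/5)ᵀ = (-5, 1/2)ᵀ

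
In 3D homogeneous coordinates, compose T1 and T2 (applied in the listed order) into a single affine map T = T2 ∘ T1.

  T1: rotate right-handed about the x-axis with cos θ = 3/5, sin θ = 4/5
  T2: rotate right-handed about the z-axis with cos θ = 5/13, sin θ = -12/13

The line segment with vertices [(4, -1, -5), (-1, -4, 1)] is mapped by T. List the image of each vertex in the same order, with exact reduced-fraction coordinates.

image vertices: (304/65, -31/13, -19/5), (-217/65, -4/13, -13/5)

T1 rotate right-handed about the x-axis with cos θ = 3/5, sin θ = 4/5: (4, -1, -5) → (4, 17/5, -19/5); (-1, -4, 1) → (-1, -16/5, -13/5)
T2 rotate right-handed about the z-axis with cos θ = 5/13, sin θ = -12/13: (4, 17/5, -19/5) → (304/65, -31/13, -19/5); (-1, -16/5, -13/5) → (-217/65, -4/13, -13/5)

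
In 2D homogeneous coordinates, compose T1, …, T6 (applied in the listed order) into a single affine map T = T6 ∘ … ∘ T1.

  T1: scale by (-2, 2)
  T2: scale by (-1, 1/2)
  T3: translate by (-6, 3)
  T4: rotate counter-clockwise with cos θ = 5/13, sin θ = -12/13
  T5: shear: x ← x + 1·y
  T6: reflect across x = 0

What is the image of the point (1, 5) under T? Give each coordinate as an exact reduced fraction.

T1 scale by (-2, 2): (1, 5) → (-2, 10)
T2 scale by (-1, 1/2): (-2, 10) → (2, 5)
T3 translate by (-6, 3): (2, 5) → (-4, 8)
T4 rotate counter-clockwise with cos θ = 5/13, sin θ = -12/13: (-4, 8) → (76/13, 88/13)
T5 shear: x ← x + 1·y: (76/13, 88/13) → (164/13, 88/13)
T6 reflect across x = 0: (164/13, 88/13) → (-164/13, 88/13)

T(p) = (-164/13, 88/13)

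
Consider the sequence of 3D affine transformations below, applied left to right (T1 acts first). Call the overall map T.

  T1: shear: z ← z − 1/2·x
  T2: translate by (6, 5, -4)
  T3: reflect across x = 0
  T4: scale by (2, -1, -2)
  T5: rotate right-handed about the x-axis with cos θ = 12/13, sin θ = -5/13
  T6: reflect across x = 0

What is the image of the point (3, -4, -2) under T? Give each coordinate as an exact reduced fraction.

T1 shear: z ← z − 1/2·x: (3, -4, -2) → (3, -4, -7/2)
T2 translate by (6, 5, -4): (3, -4, -7/2) → (9, 1, -15/2)
T3 reflect across x = 0: (9, 1, -15/2) → (-9, 1, -15/2)
T4 scale by (2, -1, -2): (-9, 1, -15/2) → (-18, -1, 15)
T5 rotate right-handed about the x-axis with cos θ = 12/13, sin θ = -5/13: (-18, -1, 15) → (-18, 63/13, 185/13)
T6 reflect across x = 0: (-18, 63/13, 185/13) → (18, 63/13, 185/13)

T(p) = (18, 63/13, 185/13)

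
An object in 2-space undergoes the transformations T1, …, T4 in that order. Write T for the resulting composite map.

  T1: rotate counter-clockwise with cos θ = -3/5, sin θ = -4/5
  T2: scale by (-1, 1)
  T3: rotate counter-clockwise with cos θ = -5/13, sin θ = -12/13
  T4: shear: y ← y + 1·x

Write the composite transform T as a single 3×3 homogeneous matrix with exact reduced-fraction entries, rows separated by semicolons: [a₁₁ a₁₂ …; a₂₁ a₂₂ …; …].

T = [-63/65 -16/65 0; -79/65 47/65 0; 0 0 1]

T1 = [-3/5 4/5 0; -4/5 -3/5 0; 0 0 1]
T2·T1 = [3/5 -4/5 0; -4/5 -3/5 0; 0 0 1]
T3·…·T1 = [-63/65 -16/65 0; -16/65 63/65 0; 0 0 1]
T4·…·T1 = [-63/65 -16/65 0; -79/65 47/65 0; 0 0 1]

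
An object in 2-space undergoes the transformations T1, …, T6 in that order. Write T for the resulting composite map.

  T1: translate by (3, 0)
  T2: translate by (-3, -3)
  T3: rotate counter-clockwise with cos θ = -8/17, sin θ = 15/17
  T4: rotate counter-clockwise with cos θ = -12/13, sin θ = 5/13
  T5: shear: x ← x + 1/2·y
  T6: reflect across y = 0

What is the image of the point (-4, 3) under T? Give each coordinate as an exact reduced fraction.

T1 translate by (3, 0): (-4, 3) → (-1, 3)
T2 translate by (-3, -3): (-1, 3) → (-4, 0)
T3 rotate counter-clockwise with cos θ = -8/17, sin θ = 15/17: (-4, 0) → (32/17, -60/17)
T4 rotate counter-clockwise with cos θ = -12/13, sin θ = 5/13: (32/17, -60/17) → (-84/221, 880/221)
T5 shear: x ← x + 1/2·y: (-84/221, 880/221) → (356/221, 880/221)
T6 reflect across y = 0: (356/221, 880/221) → (356/221, -880/221)

T(p) = (356/221, -880/221)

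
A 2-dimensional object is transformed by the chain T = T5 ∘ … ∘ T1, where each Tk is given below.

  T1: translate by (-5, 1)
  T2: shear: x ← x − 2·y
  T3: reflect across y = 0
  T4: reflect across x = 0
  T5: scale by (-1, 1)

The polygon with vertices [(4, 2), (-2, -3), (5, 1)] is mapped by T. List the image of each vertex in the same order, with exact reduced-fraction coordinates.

image vertices: (-7, -3), (-3, 2), (-4, -2)

T1 translate by (-5, 1): (4, 2) → (-1, 3); (-2, -3) → (-7, -2); (5, 1) → (0, 2)
T2 shear: x ← x − 2·y: (-1, 3) → (-7, 3); (-7, -2) → (-3, -2); (0, 2) → (-4, 2)
T3 reflect across y = 0: (-7, 3) → (-7, -3); (-3, -2) → (-3, 2); (-4, 2) → (-4, -2)
T4 reflect across x = 0: (-7, -3) → (7, -3); (-3, 2) → (3, 2); (-4, -2) → (4, -2)
T5 scale by (-1, 1): (7, -3) → (-7, -3); (3, 2) → (-3, 2); (4, -2) → (-4, -2)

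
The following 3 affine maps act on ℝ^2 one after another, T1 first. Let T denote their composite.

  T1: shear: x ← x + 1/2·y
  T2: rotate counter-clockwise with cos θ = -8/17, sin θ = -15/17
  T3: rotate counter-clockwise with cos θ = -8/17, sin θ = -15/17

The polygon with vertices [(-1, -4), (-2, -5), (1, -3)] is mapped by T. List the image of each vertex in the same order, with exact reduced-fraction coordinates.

T1 shear: x ← x + 1/2·y: (-1, -4) → (-3, -4); (-2, -5) → (-9/2, -5); (1, -3) → (-1/2, -3)
T2 rotate counter-clockwise with cos θ = -8/17, sin θ = -15/17: (-3, -4) → (-36/17, 77/17); (-9/2, -5) → (-39/17, 215/34); (-1/2, -3) → (-41/17, 63/34)
T3 rotate counter-clockwise with cos θ = -8/17, sin θ = -15/17: (-36/17, 77/17) → (1443/289, -76/289); (-39/17, 215/34) → (3849/578, -275/289); (-41/17, 63/34) → (1601/578, 363/289)

image vertices: (1443/289, -76/289), (3849/578, -275/289), (1601/578, 363/289)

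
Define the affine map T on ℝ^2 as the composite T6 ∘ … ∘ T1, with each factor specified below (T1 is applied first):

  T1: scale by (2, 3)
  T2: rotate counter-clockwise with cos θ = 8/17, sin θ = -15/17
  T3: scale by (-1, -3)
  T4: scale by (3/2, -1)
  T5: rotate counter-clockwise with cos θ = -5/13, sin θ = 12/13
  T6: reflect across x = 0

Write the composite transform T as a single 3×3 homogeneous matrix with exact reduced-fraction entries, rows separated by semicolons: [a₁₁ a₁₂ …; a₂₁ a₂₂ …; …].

T = [-1200/221 81/34 0; 162/221 -90/17 0; 0 0 1]

T1 = [2 0 0; 0 3 0; 0 0 1]
T2·T1 = [16/17 45/17 0; -30/17 24/17 0; 0 0 1]
T3·…·T1 = [-16/17 -45/17 0; 90/17 -72/17 0; 0 0 1]
T4·…·T1 = [-24/17 -135/34 0; -90/17 72/17 0; 0 0 1]
T5·…·T1 = [1200/221 -81/34 0; 162/221 -90/17 0; 0 0 1]
T6·…·T1 = [-1200/221 81/34 0; 162/221 -90/17 0; 0 0 1]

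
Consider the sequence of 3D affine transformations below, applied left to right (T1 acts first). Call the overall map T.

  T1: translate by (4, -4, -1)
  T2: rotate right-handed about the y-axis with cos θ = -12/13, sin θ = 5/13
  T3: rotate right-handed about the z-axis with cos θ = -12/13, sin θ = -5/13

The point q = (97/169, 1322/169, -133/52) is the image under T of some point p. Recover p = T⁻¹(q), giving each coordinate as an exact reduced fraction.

p = (1/4, -3, 2)

T1 = [1 0 0 4; 0 1 0 -4; 0 0 1 -1; 0 0 0 1]
T2·T1 = [-12/13 0 5/13 -53/13; 0 1 0 -4; -5/13 0 -12/13 -8/13; 0 0 0 1]
T3·…·T1 = [144/169 5/13 -60/169 376/169; 60/169 -12/13 -25/169 889/169; -5/13 0 -12/13 -8/13; 0 0 0 1]
det M = 1; M⁻¹ = [144/169 60/169 -5/13 -4; 5/13 -12/13 0 4; -60/169 -25/169 -12/13 1; 0 0 0 1]
M⁻¹ · (97/169, 1322/169, -133/52)ᵀ = (1/4, -3, 2)ᵀ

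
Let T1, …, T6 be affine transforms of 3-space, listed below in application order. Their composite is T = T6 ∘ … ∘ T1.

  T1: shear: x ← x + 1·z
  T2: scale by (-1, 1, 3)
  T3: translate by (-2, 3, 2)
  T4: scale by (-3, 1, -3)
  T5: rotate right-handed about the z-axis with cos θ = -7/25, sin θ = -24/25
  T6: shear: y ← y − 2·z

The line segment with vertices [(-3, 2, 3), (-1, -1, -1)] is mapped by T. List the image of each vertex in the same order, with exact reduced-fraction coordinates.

image vertices: (78/25, 1471/25, -33), (48/25, -164/25, 3)

T1 shear: x ← x + 1·z: (-3, 2, 3) → (0, 2, 3); (-1, -1, -1) → (-2, -1, -1)
T2 scale by (-1, 1, 3): (0, 2, 3) → (0, 2, 9); (-2, -1, -1) → (2, -1, -3)
T3 translate by (-2, 3, 2): (0, 2, 9) → (-2, 5, 11); (2, -1, -3) → (0, 2, -1)
T4 scale by (-3, 1, -3): (-2, 5, 11) → (6, 5, -33); (0, 2, -1) → (0, 2, 3)
T5 rotate right-handed about the z-axis with cos θ = -7/25, sin θ = -24/25: (6, 5, -33) → (78/25, -179/25, -33); (0, 2, 3) → (48/25, -14/25, 3)
T6 shear: y ← y − 2·z: (78/25, -179/25, -33) → (78/25, 1471/25, -33); (48/25, -14/25, 3) → (48/25, -164/25, 3)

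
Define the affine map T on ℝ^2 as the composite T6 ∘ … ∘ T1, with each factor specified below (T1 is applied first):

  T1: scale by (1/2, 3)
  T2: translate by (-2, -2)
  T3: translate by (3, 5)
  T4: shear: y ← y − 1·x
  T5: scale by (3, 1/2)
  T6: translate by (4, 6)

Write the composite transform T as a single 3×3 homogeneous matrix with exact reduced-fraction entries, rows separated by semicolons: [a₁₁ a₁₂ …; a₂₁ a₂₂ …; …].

T = [3/2 0 7; -1/4 3/2 7; 0 0 1]

T1 = [1/2 0 0; 0 3 0; 0 0 1]
T2·T1 = [1/2 0 -2; 0 3 -2; 0 0 1]
T3·…·T1 = [1/2 0 1; 0 3 3; 0 0 1]
T4·…·T1 = [1/2 0 1; -1/2 3 2; 0 0 1]
T5·…·T1 = [3/2 0 3; -1/4 3/2 1; 0 0 1]
T6·…·T1 = [3/2 0 7; -1/4 3/2 7; 0 0 1]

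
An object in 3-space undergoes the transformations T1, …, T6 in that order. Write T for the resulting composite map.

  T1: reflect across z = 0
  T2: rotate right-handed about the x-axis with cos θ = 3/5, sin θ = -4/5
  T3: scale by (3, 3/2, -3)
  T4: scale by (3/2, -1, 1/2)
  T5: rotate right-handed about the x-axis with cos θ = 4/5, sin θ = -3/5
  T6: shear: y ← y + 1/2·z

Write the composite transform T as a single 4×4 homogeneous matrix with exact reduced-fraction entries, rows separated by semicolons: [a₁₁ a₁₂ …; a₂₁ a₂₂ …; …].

T1 = [1 0 0 0; 0 1 0 0; 0 0 -1 0; 0 0 0 1]
T2·T1 = [1 0 0 0; 0 3/5 -4/5 0; 0 -4/5 -3/5 0; 0 0 0 1]
T3·…·T1 = [3 0 0 0; 0 9/10 -6/5 0; 0 12/5 9/5 0; 0 0 0 1]
T4·…·T1 = [9/2 0 0 0; 0 -9/10 6/5 0; 0 6/5 9/10 0; 0 0 0 1]
T5·…·T1 = [9/2 0 0 0; 0 0 3/2 0; 0 3/2 0 0; 0 0 0 1]
T6·…·T1 = [9/2 0 0 0; 0 3/4 3/2 0; 0 3/2 0 0; 0 0 0 1]

T = [9/2 0 0 0; 0 3/4 3/2 0; 0 3/2 0 0; 0 0 0 1]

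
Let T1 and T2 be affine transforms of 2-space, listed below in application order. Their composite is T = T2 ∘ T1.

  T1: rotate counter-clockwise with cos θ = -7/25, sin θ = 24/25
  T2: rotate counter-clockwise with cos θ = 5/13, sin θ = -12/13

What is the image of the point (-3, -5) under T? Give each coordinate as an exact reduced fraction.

T(p) = (261/325, -1877/325)

T1 rotate counter-clockwise with cos θ = -7/25, sin θ = 24/25: (-3, -5) → (141/25, -37/25)
T2 rotate counter-clockwise with cos θ = 5/13, sin θ = -12/13: (141/25, -37/25) → (261/325, -1877/325)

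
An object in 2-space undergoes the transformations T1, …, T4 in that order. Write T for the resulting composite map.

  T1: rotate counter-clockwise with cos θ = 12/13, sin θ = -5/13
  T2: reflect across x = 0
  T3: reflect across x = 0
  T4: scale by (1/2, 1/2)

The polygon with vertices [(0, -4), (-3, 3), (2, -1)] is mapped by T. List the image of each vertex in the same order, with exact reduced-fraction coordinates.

image vertices: (-10/13, -24/13), (-21/26, 51/26), (19/26, -11/13)

T1 rotate counter-clockwise with cos θ = 12/13, sin θ = -5/13: (0, -4) → (-20/13, -48/13); (-3, 3) → (-21/13, 51/13); (2, -1) → (19/13, -22/13)
T2 reflect across x = 0: (-20/13, -48/13) → (20/13, -48/13); (-21/13, 51/13) → (21/13, 51/13); (19/13, -22/13) → (-19/13, -22/13)
T3 reflect across x = 0: (20/13, -48/13) → (-20/13, -48/13); (21/13, 51/13) → (-21/13, 51/13); (-19/13, -22/13) → (19/13, -22/13)
T4 scale by (1/2, 1/2): (-20/13, -48/13) → (-10/13, -24/13); (-21/13, 51/13) → (-21/26, 51/26); (19/13, -22/13) → (19/26, -11/13)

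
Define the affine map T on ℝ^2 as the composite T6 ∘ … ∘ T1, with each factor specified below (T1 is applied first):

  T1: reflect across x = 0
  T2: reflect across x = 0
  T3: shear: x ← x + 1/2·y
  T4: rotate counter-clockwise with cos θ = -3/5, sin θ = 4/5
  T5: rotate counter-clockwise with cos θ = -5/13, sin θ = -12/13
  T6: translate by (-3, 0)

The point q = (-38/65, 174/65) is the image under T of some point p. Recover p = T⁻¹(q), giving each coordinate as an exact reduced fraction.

T1 = [-1 0 0; 0 1 0; 0 0 1]
T2·T1 = [1 0 0; 0 1 0; 0 0 1]
T3·…·T1 = [1 1/2 0; 0 1 0; 0 0 1]
T4·…·T1 = [-3/5 -11/10 0; 4/5 -1/5 0; 0 0 1]
T5·…·T1 = [63/65 31/130 0; 16/65 71/65 0; 0 0 1]
T6·…·T1 = [63/65 31/130 -3; 16/65 71/65 0; 0 0 1]
det M = 1; M⁻¹ = [71/65 -31/130 213/65; -16/65 63/65 -48/65; 0 0 1]
M⁻¹ · (-38/65, 174/65)ᵀ = (2, 2)ᵀ

p = (2, 2)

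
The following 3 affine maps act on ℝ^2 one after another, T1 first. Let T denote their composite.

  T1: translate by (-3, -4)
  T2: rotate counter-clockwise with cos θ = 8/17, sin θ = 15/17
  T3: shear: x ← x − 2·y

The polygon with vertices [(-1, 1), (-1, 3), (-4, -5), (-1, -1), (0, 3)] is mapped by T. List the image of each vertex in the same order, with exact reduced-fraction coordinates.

image vertices: (181/17, -84/17), (7, -4), (433/17, -177/17), (243/17, -100/17), (97/17, -53/17)

T1 translate by (-3, -4): (-1, 1) → (-4, -3); (-1, 3) → (-4, -1); (-4, -5) → (-7, -9); (-1, -1) → (-4, -5); (0, 3) → (-3, -1)
T2 rotate counter-clockwise with cos θ = 8/17, sin θ = 15/17: (-4, -3) → (13/17, -84/17); (-4, -1) → (-1, -4); (-7, -9) → (79/17, -177/17); (-4, -5) → (43/17, -100/17); (-3, -1) → (-9/17, -53/17)
T3 shear: x ← x − 2·y: (13/17, -84/17) → (181/17, -84/17); (-1, -4) → (7, -4); (79/17, -177/17) → (433/17, -177/17); (43/17, -100/17) → (243/17, -100/17); (-9/17, -53/17) → (97/17, -53/17)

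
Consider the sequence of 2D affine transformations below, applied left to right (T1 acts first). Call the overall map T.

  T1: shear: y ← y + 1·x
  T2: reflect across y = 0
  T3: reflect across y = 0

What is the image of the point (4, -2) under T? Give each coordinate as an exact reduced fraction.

T1 shear: y ← y + 1·x: (4, -2) → (4, 2)
T2 reflect across y = 0: (4, 2) → (4, -2)
T3 reflect across y = 0: (4, -2) → (4, 2)

T(p) = (4, 2)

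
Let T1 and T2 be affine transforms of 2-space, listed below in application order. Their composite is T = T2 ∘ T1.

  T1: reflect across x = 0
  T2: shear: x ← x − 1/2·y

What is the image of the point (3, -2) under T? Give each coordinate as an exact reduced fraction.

T(p) = (-2, -2)

T1 reflect across x = 0: (3, -2) → (-3, -2)
T2 shear: x ← x − 1/2·y: (-3, -2) → (-2, -2)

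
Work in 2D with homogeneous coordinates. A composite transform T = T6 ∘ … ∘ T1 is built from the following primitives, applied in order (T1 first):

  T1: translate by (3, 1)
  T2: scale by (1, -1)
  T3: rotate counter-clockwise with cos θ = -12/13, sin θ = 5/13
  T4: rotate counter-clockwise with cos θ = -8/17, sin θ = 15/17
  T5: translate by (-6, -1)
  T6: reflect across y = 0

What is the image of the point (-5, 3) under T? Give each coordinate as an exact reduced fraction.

T1 translate by (3, 1): (-5, 3) → (-2, 4)
T2 scale by (1, -1): (-2, 4) → (-2, -4)
T3 rotate counter-clockwise with cos θ = -12/13, sin θ = 5/13: (-2, -4) → (44/13, 38/13)
T4 rotate counter-clockwise with cos θ = -8/17, sin θ = 15/17: (44/13, 38/13) → (-922/221, 356/221)
T5 translate by (-6, -1): (-922/221, 356/221) → (-2248/221, 135/221)
T6 reflect across y = 0: (-2248/221, 135/221) → (-2248/221, -135/221)

T(p) = (-2248/221, -135/221)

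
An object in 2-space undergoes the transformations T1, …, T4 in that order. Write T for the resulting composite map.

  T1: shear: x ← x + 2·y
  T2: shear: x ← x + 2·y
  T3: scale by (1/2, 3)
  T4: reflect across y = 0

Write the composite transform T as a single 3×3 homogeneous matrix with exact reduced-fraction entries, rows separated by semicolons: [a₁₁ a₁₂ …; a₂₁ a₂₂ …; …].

T = [1/2 2 0; 0 -3 0; 0 0 1]

T1 = [1 2 0; 0 1 0; 0 0 1]
T2·T1 = [1 4 0; 0 1 0; 0 0 1]
T3·…·T1 = [1/2 2 0; 0 3 0; 0 0 1]
T4·…·T1 = [1/2 2 0; 0 -3 0; 0 0 1]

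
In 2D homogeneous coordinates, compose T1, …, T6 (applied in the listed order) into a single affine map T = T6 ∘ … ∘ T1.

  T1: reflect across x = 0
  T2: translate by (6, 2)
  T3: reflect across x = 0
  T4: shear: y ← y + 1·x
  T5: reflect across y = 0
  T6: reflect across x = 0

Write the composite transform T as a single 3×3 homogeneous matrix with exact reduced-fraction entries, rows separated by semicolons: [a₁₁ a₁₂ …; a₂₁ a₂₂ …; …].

T = [-1 0 6; -1 -1 4; 0 0 1]

T1 = [-1 0 0; 0 1 0; 0 0 1]
T2·T1 = [-1 0 6; 0 1 2; 0 0 1]
T3·…·T1 = [1 0 -6; 0 1 2; 0 0 1]
T4·…·T1 = [1 0 -6; 1 1 -4; 0 0 1]
T5·…·T1 = [1 0 -6; -1 -1 4; 0 0 1]
T6·…·T1 = [-1 0 6; -1 -1 4; 0 0 1]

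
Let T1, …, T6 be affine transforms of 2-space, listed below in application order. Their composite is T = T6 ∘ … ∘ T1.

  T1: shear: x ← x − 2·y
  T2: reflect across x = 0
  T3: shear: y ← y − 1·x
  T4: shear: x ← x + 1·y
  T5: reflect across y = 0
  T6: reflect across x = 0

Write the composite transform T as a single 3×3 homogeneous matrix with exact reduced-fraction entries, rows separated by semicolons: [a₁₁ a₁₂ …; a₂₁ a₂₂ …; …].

T = [0 -1 0; -1 1 0; 0 0 1]

T1 = [1 -2 0; 0 1 0; 0 0 1]
T2·T1 = [-1 2 0; 0 1 0; 0 0 1]
T3·…·T1 = [-1 2 0; 1 -1 0; 0 0 1]
T4·…·T1 = [0 1 0; 1 -1 0; 0 0 1]
T5·…·T1 = [0 1 0; -1 1 0; 0 0 1]
T6·…·T1 = [0 -1 0; -1 1 0; 0 0 1]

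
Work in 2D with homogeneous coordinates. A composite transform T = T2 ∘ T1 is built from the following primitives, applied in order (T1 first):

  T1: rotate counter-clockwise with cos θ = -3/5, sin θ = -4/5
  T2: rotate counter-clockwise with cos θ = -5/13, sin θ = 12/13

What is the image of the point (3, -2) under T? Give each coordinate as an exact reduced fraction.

T(p) = (157/65, -174/65)

T1 rotate counter-clockwise with cos θ = -3/5, sin θ = -4/5: (3, -2) → (-17/5, -6/5)
T2 rotate counter-clockwise with cos θ = -5/13, sin θ = 12/13: (-17/5, -6/5) → (157/65, -174/65)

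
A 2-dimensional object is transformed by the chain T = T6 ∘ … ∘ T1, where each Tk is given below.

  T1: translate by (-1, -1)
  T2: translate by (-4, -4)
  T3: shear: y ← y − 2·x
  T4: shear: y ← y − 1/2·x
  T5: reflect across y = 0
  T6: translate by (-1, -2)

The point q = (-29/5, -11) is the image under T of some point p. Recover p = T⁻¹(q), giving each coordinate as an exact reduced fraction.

p = (1/5, 2)

T1 = [1 0 -1; 0 1 -1; 0 0 1]
T2·T1 = [1 0 -5; 0 1 -5; 0 0 1]
T3·…·T1 = [1 0 -5; -2 1 5; 0 0 1]
T4·…·T1 = [1 0 -5; -5/2 1 15/2; 0 0 1]
T5·…·T1 = [1 0 -5; 5/2 -1 -15/2; 0 0 1]
T6·…·T1 = [1 0 -6; 5/2 -1 -19/2; 0 0 1]
det M = -1; M⁻¹ = [1 0 6; 5/2 -1 11/2; 0 0 1]
M⁻¹ · (-29/5, -11)ᵀ = (1/5, 2)ᵀ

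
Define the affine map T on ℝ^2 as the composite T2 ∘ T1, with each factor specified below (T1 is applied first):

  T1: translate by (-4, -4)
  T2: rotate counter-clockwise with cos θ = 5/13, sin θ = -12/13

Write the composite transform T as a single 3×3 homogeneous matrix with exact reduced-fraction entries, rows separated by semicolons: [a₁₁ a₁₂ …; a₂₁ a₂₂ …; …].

T1 = [1 0 -4; 0 1 -4; 0 0 1]
T2·T1 = [5/13 12/13 -68/13; -12/13 5/13 28/13; 0 0 1]

T = [5/13 12/13 -68/13; -12/13 5/13 28/13; 0 0 1]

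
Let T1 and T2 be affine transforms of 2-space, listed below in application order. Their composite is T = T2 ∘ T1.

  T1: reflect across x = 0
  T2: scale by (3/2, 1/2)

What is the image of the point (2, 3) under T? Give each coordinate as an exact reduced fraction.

T(p) = (-3, 3/2)

T1 reflect across x = 0: (2, 3) → (-2, 3)
T2 scale by (3/2, 1/2): (-2, 3) → (-3, 3/2)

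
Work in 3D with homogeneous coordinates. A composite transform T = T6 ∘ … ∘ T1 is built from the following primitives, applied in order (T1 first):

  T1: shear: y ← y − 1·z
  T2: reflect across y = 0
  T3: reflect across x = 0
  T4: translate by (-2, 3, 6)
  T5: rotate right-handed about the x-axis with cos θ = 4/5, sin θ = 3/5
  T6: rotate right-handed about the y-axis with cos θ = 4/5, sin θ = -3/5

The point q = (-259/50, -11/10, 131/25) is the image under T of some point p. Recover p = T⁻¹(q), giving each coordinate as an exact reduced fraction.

p = (-1, 0, 1/2)

T1 = [1 0 0 0; 0 1 -1 0; 0 0 1 0; 0 0 0 1]
T2·T1 = [1 0 0 0; 0 -1 1 0; 0 0 1 0; 0 0 0 1]
T3·…·T1 = [-1 0 0 0; 0 -1 1 0; 0 0 1 0; 0 0 0 1]
T4·…·T1 = [-1 0 0 -2; 0 -1 1 3; 0 0 1 6; 0 0 0 1]
T5·…·T1 = [-1 0 0 -2; 0 -4/5 1/5 -6/5; 0 -3/5 7/5 33/5; 0 0 0 1]
T6·…·T1 = [-4/5 9/25 -21/25 -139/25; 0 -4/5 1/5 -6/5; -3/5 -12/25 28/25 102/25; 0 0 0 1]
det M = 1; M⁻¹ = [-4/5 0 -3/5 -2; -3/25 -7/5 4/25 -3; -12/25 -3/5 16/25 -6; 0 0 0 1]
M⁻¹ · (-259/50, -11/10, 131/25)ᵀ = (-1, 0, 1/2)ᵀ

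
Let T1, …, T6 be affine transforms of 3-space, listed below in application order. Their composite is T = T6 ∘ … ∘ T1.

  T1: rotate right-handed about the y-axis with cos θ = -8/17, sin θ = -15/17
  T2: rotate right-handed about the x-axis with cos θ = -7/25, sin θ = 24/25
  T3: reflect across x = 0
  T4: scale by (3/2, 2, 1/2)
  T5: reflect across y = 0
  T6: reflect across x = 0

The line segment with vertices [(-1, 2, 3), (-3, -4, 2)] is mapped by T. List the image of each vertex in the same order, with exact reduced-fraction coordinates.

T1 rotate right-handed about the y-axis with cos θ = -8/17, sin θ = -15/17: (-1, 2, 3) → (-37/17, 2, -39/17); (-3, -4, 2) → (-6/17, -4, -61/17)
T2 rotate right-handed about the x-axis with cos θ = -7/25, sin θ = 24/25: (-37/17, 2, -39/17) → (-37/17, 698/425, 1089/425); (-6/17, -4, -61/17) → (-6/17, 388/85, -241/85)
T3 reflect across x = 0: (-37/17, 698/425, 1089/425) → (37/17, 698/425, 1089/425); (-6/17, 388/85, -241/85) → (6/17, 388/85, -241/85)
T4 scale by (3/2, 2, 1/2): (37/17, 698/425, 1089/425) → (111/34, 1396/425, 1089/850); (6/17, 388/85, -241/85) → (9/17, 776/85, -241/170)
T5 reflect across y = 0: (111/34, 1396/425, 1089/850) → (111/34, -1396/425, 1089/850); (9/17, 776/85, -241/170) → (9/17, -776/85, -241/170)
T6 reflect across x = 0: (111/34, -1396/425, 1089/850) → (-111/34, -1396/425, 1089/850); (9/17, -776/85, -241/170) → (-9/17, -776/85, -241/170)

image vertices: (-111/34, -1396/425, 1089/850), (-9/17, -776/85, -241/170)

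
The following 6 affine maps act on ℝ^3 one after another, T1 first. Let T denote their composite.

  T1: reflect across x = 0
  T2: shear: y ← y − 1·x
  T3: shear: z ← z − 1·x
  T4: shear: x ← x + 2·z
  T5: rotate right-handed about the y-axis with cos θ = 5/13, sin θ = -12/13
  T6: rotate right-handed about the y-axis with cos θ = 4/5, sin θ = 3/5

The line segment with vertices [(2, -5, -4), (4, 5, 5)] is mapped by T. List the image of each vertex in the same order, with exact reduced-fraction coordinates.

image vertices: (-54/13, -3, -62/13), (487/65, 9, 966/65)

T1 reflect across x = 0: (2, -5, -4) → (-2, -5, -4); (4, 5, 5) → (-4, 5, 5)
T2 shear: y ← y − 1·x: (-2, -5, -4) → (-2, -3, -4); (-4, 5, 5) → (-4, 9, 5)
T3 shear: z ← z − 1·x: (-2, -3, -4) → (-2, -3, -2); (-4, 9, 5) → (-4, 9, 9)
T4 shear: x ← x + 2·z: (-2, -3, -2) → (-6, -3, -2); (-4, 9, 9) → (14, 9, 9)
T5 rotate right-handed about the y-axis with cos θ = 5/13, sin θ = -12/13: (-6, -3, -2) → (-6/13, -3, -82/13); (14, 9, 9) → (-38/13, 9, 213/13)
T6 rotate right-handed about the y-axis with cos θ = 4/5, sin θ = 3/5: (-6/13, -3, -82/13) → (-54/13, -3, -62/13); (-38/13, 9, 213/13) → (487/65, 9, 966/65)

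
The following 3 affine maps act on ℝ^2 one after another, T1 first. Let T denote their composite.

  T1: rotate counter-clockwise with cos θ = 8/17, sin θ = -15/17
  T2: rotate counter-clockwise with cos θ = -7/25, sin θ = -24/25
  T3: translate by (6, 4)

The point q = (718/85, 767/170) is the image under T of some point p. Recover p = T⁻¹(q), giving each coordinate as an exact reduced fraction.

p = (-5/2, 0)

T1 = [8/17 15/17 0; -15/17 8/17 0; 0 0 1]
T2·T1 = [-416/425 87/425 0; -87/425 -416/425 0; 0 0 1]
T3·…·T1 = [-416/425 87/425 6; -87/425 -416/425 4; 0 0 1]
det M = 1; M⁻¹ = [-416/425 -87/425 2844/425; 87/425 -416/425 1142/425; 0 0 1]
M⁻¹ · (718/85, 767/170)ᵀ = (-5/2, 0)ᵀ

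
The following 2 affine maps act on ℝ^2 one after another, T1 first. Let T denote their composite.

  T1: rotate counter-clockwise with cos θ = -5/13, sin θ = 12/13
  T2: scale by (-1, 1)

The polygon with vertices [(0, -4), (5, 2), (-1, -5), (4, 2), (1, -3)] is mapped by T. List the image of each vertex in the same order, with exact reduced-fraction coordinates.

image vertices: (-48/13, 20/13), (49/13, 50/13), (-5, 1), (44/13, 38/13), (-31/13, 27/13)

T1 rotate counter-clockwise with cos θ = -5/13, sin θ = 12/13: (0, -4) → (48/13, 20/13); (5, 2) → (-49/13, 50/13); (-1, -5) → (5, 1); (4, 2) → (-44/13, 38/13); (1, -3) → (31/13, 27/13)
T2 scale by (-1, 1): (48/13, 20/13) → (-48/13, 20/13); (-49/13, 50/13) → (49/13, 50/13); (5, 1) → (-5, 1); (-44/13, 38/13) → (44/13, 38/13); (31/13, 27/13) → (-31/13, 27/13)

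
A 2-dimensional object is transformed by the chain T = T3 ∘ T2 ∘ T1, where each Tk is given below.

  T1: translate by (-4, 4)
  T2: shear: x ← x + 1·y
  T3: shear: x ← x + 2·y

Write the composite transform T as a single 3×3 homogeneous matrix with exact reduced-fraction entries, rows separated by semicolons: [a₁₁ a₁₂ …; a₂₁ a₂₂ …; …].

T1 = [1 0 -4; 0 1 4; 0 0 1]
T2·T1 = [1 1 0; 0 1 4; 0 0 1]
T3·…·T1 = [1 3 8; 0 1 4; 0 0 1]

T = [1 3 8; 0 1 4; 0 0 1]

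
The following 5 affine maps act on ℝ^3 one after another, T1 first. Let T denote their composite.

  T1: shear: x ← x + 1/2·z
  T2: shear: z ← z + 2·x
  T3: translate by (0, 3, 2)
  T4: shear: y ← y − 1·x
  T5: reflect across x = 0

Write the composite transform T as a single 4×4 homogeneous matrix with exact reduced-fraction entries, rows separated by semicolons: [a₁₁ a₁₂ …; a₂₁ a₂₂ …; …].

T1 = [1 0 1/2 0; 0 1 0 0; 0 0 1 0; 0 0 0 1]
T2·T1 = [1 0 1/2 0; 0 1 0 0; 2 0 2 0; 0 0 0 1]
T3·…·T1 = [1 0 1/2 0; 0 1 0 3; 2 0 2 2; 0 0 0 1]
T4·…·T1 = [1 0 1/2 0; -1 1 -1/2 3; 2 0 2 2; 0 0 0 1]
T5·…·T1 = [-1 0 -1/2 0; -1 1 -1/2 3; 2 0 2 2; 0 0 0 1]

T = [-1 0 -1/2 0; -1 1 -1/2 3; 2 0 2 2; 0 0 0 1]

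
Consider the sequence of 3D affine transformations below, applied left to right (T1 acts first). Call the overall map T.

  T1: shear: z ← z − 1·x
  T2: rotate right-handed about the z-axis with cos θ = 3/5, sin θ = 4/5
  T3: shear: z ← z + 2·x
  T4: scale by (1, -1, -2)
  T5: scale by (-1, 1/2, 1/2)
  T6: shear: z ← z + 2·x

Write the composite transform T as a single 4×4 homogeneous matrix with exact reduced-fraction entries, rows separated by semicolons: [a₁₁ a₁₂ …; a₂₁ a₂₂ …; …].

T = [-3/5 4/5 0 0; -2/5 -3/10 0 0; -7/5 16/5 -1 0; 0 0 0 1]

T1 = [1 0 0 0; 0 1 0 0; -1 0 1 0; 0 0 0 1]
T2·T1 = [3/5 -4/5 0 0; 4/5 3/5 0 0; -1 0 1 0; 0 0 0 1]
T3·…·T1 = [3/5 -4/5 0 0; 4/5 3/5 0 0; 1/5 -8/5 1 0; 0 0 0 1]
T4·…·T1 = [3/5 -4/5 0 0; -4/5 -3/5 0 0; -2/5 16/5 -2 0; 0 0 0 1]
T5·…·T1 = [-3/5 4/5 0 0; -2/5 -3/10 0 0; -1/5 8/5 -1 0; 0 0 0 1]
T6·…·T1 = [-3/5 4/5 0 0; -2/5 -3/10 0 0; -7/5 16/5 -1 0; 0 0 0 1]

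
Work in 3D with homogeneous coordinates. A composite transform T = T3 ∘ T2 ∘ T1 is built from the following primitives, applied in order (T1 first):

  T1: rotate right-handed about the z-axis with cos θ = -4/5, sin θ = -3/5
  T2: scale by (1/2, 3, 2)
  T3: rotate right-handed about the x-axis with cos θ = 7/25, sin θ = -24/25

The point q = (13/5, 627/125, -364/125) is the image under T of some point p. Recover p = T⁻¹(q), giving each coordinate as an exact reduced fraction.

T1 = [-4/5 3/5 0 0; -3/5 -4/5 0 0; 0 0 1 0; 0 0 0 1]
T2·T1 = [-2/5 3/10 0 0; -9/5 -12/5 0 0; 0 0 2 0; 0 0 0 1]
T3·…·T1 = [-2/5 3/10 0 0; -63/125 -84/125 48/25 0; 216/125 288/125 14/25 0; 0 0 0 1]
det M = 3; M⁻¹ = [-8/5 -7/125 24/125 0; 6/5 -28/375 32/125 0; 0 12/25 7/50 0; 0 0 0 1]
M⁻¹ · (13/5, 627/125, -364/125)ᵀ = (-5, 2, 2)ᵀ

p = (-5, 2, 2)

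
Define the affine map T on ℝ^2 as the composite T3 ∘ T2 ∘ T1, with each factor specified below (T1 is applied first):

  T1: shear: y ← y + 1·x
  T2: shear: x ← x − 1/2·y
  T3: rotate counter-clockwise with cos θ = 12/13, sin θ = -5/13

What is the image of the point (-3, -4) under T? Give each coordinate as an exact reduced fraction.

T(p) = (-29/13, -173/26)

T1 shear: y ← y + 1·x: (-3, -4) → (-3, -7)
T2 shear: x ← x − 1/2·y: (-3, -7) → (1/2, -7)
T3 rotate counter-clockwise with cos θ = 12/13, sin θ = -5/13: (1/2, -7) → (-29/13, -173/26)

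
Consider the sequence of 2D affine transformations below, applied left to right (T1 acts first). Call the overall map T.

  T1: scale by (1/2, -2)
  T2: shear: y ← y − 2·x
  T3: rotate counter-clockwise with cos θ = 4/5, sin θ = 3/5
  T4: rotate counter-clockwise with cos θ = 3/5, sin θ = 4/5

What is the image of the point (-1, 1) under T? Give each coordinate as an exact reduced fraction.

T(p) = (1, -1/2)

T1 scale by (1/2, -2): (-1, 1) → (-1/2, -2)
T2 shear: y ← y − 2·x: (-1/2, -2) → (-1/2, -1)
T3 rotate counter-clockwise with cos θ = 4/5, sin θ = 3/5: (-1/2, -1) → (1/5, -11/10)
T4 rotate counter-clockwise with cos θ = 3/5, sin θ = 4/5: (1/5, -11/10) → (1, -1/2)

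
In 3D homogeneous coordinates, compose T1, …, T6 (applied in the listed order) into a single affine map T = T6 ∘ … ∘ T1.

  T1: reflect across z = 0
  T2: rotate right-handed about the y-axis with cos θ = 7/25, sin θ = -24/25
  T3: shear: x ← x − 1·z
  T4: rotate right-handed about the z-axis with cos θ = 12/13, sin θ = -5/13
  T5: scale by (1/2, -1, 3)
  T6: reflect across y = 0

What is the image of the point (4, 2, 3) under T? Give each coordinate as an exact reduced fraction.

T(p) = (11/13, 19/13, 9)

T1 reflect across z = 0: (4, 2, 3) → (4, 2, -3)
T2 rotate right-handed about the y-axis with cos θ = 7/25, sin θ = -24/25: (4, 2, -3) → (4, 2, 3)
T3 shear: x ← x − 1·z: (4, 2, 3) → (1, 2, 3)
T4 rotate right-handed about the z-axis with cos θ = 12/13, sin θ = -5/13: (1, 2, 3) → (22/13, 19/13, 3)
T5 scale by (1/2, -1, 3): (22/13, 19/13, 3) → (11/13, -19/13, 9)
T6 reflect across y = 0: (11/13, -19/13, 9) → (11/13, 19/13, 9)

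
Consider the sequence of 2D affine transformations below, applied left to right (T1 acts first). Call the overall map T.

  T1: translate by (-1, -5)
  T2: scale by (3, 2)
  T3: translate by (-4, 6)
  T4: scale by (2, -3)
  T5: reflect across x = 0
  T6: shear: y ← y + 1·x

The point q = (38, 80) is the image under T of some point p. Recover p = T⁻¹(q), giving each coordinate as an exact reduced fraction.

T1 = [1 0 -1; 0 1 -5; 0 0 1]
T2·T1 = [3 0 -3; 0 2 -10; 0 0 1]
T3·…·T1 = [3 0 -7; 0 2 -4; 0 0 1]
T4·…·T1 = [6 0 -14; 0 -6 12; 0 0 1]
T5·…·T1 = [-6 0 14; 0 -6 12; 0 0 1]
T6·…·T1 = [-6 0 14; -6 -6 26; 0 0 1]
det M = 36; M⁻¹ = [-1/6 0 7/3; 1/6 -1/6 2; 0 0 1]
M⁻¹ · (38, 80)ᵀ = (-4, -5)ᵀ

p = (-4, -5)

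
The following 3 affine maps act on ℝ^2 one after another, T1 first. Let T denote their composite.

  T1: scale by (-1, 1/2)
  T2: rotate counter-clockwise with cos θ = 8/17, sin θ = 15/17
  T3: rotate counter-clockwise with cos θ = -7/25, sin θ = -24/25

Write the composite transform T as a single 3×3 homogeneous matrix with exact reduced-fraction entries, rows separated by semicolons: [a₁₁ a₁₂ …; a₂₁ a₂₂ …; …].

T = [-304/425 297/850 0; 297/425 152/425 0; 0 0 1]

T1 = [-1 0 0; 0 1/2 0; 0 0 1]
T2·T1 = [-8/17 -15/34 0; -15/17 4/17 0; 0 0 1]
T3·…·T1 = [-304/425 297/850 0; 297/425 152/425 0; 0 0 1]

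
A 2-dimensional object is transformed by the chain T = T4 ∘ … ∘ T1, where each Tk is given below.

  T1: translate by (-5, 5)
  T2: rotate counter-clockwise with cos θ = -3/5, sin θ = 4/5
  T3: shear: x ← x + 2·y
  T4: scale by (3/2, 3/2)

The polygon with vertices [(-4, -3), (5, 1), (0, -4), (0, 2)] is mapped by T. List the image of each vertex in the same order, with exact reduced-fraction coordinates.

image vertices: (-39/2, -63/5), (-18, -27/5), (-21/2, -69/10), (-57/2, -123/10)

T1 translate by (-5, 5): (-4, -3) → (-9, 2); (5, 1) → (0, 6); (0, -4) → (-5, 1); (0, 2) → (-5, 7)
T2 rotate counter-clockwise with cos θ = -3/5, sin θ = 4/5: (-9, 2) → (19/5, -42/5); (0, 6) → (-24/5, -18/5); (-5, 1) → (11/5, -23/5); (-5, 7) → (-13/5, -41/5)
T3 shear: x ← x + 2·y: (19/5, -42/5) → (-13, -42/5); (-24/5, -18/5) → (-12, -18/5); (11/5, -23/5) → (-7, -23/5); (-13/5, -41/5) → (-19, -41/5)
T4 scale by (3/2, 3/2): (-13, -42/5) → (-39/2, -63/5); (-12, -18/5) → (-18, -27/5); (-7, -23/5) → (-21/2, -69/10); (-19, -41/5) → (-57/2, -123/10)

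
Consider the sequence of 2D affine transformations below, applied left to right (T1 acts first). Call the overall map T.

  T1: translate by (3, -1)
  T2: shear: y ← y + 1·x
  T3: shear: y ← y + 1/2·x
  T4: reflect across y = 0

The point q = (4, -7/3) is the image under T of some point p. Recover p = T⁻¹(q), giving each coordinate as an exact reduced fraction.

p = (1, -8/3)

T1 = [1 0 3; 0 1 -1; 0 0 1]
T2·T1 = [1 0 3; 1 1 2; 0 0 1]
T3·…·T1 = [1 0 3; 3/2 1 7/2; 0 0 1]
T4·…·T1 = [1 0 3; -3/2 -1 -7/2; 0 0 1]
det M = -1; M⁻¹ = [1 0 -3; -3/2 -1 1; 0 0 1]
M⁻¹ · (4, -7/3)ᵀ = (1, -8/3)ᵀ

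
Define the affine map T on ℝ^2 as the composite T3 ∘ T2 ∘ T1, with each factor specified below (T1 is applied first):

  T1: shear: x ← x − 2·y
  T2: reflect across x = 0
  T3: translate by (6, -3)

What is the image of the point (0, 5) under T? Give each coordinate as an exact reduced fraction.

T(p) = (16, 2)

T1 shear: x ← x − 2·y: (0, 5) → (-10, 5)
T2 reflect across x = 0: (-10, 5) → (10, 5)
T3 translate by (6, -3): (10, 5) → (16, 2)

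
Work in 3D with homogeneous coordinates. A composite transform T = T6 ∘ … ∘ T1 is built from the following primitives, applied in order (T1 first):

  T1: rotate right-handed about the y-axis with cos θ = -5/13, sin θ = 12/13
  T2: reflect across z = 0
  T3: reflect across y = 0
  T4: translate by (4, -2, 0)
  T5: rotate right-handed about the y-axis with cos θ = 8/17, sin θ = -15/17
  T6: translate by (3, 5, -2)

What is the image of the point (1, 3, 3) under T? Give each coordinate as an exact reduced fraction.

T1 rotate right-handed about the y-axis with cos θ = -5/13, sin θ = 12/13: (1, 3, 3) → (31/13, 3, -27/13)
T2 reflect across z = 0: (31/13, 3, -27/13) → (31/13, 3, 27/13)
T3 reflect across y = 0: (31/13, 3, 27/13) → (31/13, -3, 27/13)
T4 translate by (4, -2, 0): (31/13, -3, 27/13) → (83/13, -5, 27/13)
T5 rotate right-handed about the y-axis with cos θ = 8/17, sin θ = -15/17: (83/13, -5, 27/13) → (259/221, -5, 1461/221)
T6 translate by (3, 5, -2): (259/221, -5, 1461/221) → (922/221, 0, 1019/221)

T(p) = (922/221, 0, 1019/221)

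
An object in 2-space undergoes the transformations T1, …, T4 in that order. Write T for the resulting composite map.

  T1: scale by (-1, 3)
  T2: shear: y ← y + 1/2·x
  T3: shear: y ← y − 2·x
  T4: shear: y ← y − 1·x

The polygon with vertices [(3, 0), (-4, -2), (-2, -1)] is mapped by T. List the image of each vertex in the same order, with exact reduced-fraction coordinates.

image vertices: (-3, 15/2), (4, -16), (2, -8)

T1 scale by (-1, 3): (3, 0) → (-3, 0); (-4, -2) → (4, -6); (-2, -1) → (2, -3)
T2 shear: y ← y + 1/2·x: (-3, 0) → (-3, -3/2); (4, -6) → (4, -4); (2, -3) → (2, -2)
T3 shear: y ← y − 2·x: (-3, -3/2) → (-3, 9/2); (4, -4) → (4, -12); (2, -2) → (2, -6)
T4 shear: y ← y − 1·x: (-3, 9/2) → (-3, 15/2); (4, -12) → (4, -16); (2, -6) → (2, -8)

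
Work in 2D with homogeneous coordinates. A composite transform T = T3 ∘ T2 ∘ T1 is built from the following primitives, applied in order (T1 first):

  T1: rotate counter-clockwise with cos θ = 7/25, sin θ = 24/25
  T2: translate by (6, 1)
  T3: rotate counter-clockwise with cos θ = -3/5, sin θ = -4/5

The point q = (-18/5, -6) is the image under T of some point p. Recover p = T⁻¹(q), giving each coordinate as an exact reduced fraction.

T1 = [7/25 -24/25 0; 24/25 7/25 0; 0 0 1]
T2·T1 = [7/25 -24/25 6; 24/25 7/25 1; 0 0 1]
T3·…·T1 = [3/5 4/5 -14/5; -4/5 3/5 -27/5; 0 0 1]
det M = 1; M⁻¹ = [3/5 -4/5 -66/25; 4/5 3/5 137/25; 0 0 1]
M⁻¹ · (-18/5, -6)ᵀ = (0, -1)ᵀ

p = (0, -1)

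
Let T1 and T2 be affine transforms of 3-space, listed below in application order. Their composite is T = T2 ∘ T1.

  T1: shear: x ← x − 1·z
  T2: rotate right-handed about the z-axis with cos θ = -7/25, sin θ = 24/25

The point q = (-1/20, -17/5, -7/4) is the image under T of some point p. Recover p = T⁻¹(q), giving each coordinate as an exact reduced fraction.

T1 = [1 0 -1 0; 0 1 0 0; 0 0 1 0; 0 0 0 1]
T2·T1 = [-7/25 -24/25 7/25 0; 24/25 -7/25 -24/25 0; 0 0 1 0; 0 0 0 1]
det M = 1; M⁻¹ = [-7/25 24/25 1 0; -24/25 -7/25 0 0; 0 0 1 0; 0 0 0 1]
M⁻¹ · (-1/20, -17/5, -7/4)ᵀ = (-5, 1, -7/4)ᵀ

p = (-5, 1, -7/4)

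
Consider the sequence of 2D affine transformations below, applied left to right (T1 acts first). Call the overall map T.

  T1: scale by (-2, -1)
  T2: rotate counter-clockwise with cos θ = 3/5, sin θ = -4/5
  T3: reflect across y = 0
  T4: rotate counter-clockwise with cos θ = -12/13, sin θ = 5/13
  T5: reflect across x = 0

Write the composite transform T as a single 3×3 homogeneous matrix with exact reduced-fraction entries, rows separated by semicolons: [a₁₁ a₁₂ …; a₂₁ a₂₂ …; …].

T1 = [-2 0 0; 0 -1 0; 0 0 1]
T2·T1 = [-6/5 -4/5 0; 8/5 -3/5 0; 0 0 1]
T3·…·T1 = [-6/5 -4/5 0; -8/5 3/5 0; 0 0 1]
T4·…·T1 = [112/65 33/65 0; 66/65 -56/65 0; 0 0 1]
T5·…·T1 = [-112/65 -33/65 0; 66/65 -56/65 0; 0 0 1]

T = [-112/65 -33/65 0; 66/65 -56/65 0; 0 0 1]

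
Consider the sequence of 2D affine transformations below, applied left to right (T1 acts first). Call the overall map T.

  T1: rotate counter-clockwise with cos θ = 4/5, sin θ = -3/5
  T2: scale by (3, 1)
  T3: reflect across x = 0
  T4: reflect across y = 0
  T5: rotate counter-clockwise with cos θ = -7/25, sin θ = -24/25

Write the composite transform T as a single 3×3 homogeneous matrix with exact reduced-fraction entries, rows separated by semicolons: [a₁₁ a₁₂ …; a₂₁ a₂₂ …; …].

T1 = [4/5 3/5 0; -3/5 4/5 0; 0 0 1]
T2·T1 = [12/5 9/5 0; -3/5 4/5 0; 0 0 1]
T3·…·T1 = [-12/5 -9/5 0; -3/5 4/5 0; 0 0 1]
T4·…·T1 = [-12/5 -9/5 0; 3/5 -4/5 0; 0 0 1]
T5·…·T1 = [156/125 -33/125 0; 267/125 244/125 0; 0 0 1]

T = [156/125 -33/125 0; 267/125 244/125 0; 0 0 1]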